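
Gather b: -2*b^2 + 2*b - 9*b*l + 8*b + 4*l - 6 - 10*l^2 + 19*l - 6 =-2*b^2 + b*(10 - 9*l) - 10*l^2 + 23*l - 12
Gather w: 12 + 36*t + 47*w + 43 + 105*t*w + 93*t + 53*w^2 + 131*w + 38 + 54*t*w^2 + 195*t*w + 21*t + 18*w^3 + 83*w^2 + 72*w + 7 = 150*t + 18*w^3 + w^2*(54*t + 136) + w*(300*t + 250) + 100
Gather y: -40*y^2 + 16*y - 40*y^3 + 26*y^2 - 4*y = -40*y^3 - 14*y^2 + 12*y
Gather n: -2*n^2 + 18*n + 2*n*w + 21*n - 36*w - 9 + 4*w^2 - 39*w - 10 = -2*n^2 + n*(2*w + 39) + 4*w^2 - 75*w - 19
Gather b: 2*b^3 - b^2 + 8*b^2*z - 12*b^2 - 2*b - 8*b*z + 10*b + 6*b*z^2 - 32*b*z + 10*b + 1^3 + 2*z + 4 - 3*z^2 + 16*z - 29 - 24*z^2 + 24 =2*b^3 + b^2*(8*z - 13) + b*(6*z^2 - 40*z + 18) - 27*z^2 + 18*z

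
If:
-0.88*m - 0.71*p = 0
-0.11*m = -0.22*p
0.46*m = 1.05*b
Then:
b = 0.00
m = 0.00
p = 0.00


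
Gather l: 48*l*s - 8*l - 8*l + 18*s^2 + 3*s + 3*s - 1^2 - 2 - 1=l*(48*s - 16) + 18*s^2 + 6*s - 4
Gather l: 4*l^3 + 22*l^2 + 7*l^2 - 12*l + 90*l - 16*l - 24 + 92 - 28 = 4*l^3 + 29*l^2 + 62*l + 40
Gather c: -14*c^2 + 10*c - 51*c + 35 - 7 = -14*c^2 - 41*c + 28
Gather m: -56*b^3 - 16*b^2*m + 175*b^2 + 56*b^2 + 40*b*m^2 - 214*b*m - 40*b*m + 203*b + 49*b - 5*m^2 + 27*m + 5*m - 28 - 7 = -56*b^3 + 231*b^2 + 252*b + m^2*(40*b - 5) + m*(-16*b^2 - 254*b + 32) - 35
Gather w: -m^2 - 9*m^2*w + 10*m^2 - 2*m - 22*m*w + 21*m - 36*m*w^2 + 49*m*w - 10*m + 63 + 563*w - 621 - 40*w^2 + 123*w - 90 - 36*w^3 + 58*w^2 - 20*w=9*m^2 + 9*m - 36*w^3 + w^2*(18 - 36*m) + w*(-9*m^2 + 27*m + 666) - 648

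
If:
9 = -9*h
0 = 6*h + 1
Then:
No Solution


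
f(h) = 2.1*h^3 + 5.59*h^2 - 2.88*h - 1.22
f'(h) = 6.3*h^2 + 11.18*h - 2.88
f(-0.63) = 2.29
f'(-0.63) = -7.42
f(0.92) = 2.50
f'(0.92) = 12.74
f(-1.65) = 9.32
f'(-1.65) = -4.18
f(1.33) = 9.78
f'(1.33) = 23.13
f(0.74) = 0.56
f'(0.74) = 8.84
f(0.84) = 1.55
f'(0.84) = 10.96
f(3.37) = 132.93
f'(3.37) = 106.35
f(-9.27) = -1167.01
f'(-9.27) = 434.86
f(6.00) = 636.34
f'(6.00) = 291.00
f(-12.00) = -2790.50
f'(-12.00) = 770.16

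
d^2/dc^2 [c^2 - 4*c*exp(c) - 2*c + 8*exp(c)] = -4*c*exp(c) + 2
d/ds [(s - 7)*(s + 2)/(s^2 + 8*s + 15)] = (13*s^2 + 58*s + 37)/(s^4 + 16*s^3 + 94*s^2 + 240*s + 225)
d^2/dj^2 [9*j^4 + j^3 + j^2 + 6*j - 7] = 108*j^2 + 6*j + 2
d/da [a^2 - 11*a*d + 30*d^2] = 2*a - 11*d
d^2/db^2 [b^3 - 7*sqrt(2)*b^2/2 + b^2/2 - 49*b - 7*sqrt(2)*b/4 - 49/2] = 6*b - 7*sqrt(2) + 1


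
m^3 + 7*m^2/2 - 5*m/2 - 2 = (m - 1)*(m + 1/2)*(m + 4)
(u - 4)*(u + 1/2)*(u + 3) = u^3 - u^2/2 - 25*u/2 - 6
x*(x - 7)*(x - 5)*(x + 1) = x^4 - 11*x^3 + 23*x^2 + 35*x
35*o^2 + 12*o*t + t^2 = (5*o + t)*(7*o + t)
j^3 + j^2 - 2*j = j*(j - 1)*(j + 2)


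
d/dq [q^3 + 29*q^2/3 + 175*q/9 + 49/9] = 3*q^2 + 58*q/3 + 175/9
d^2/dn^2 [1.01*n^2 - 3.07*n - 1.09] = 2.02000000000000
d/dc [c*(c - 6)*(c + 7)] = 3*c^2 + 2*c - 42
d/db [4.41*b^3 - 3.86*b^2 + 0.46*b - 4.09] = 13.23*b^2 - 7.72*b + 0.46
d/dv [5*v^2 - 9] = 10*v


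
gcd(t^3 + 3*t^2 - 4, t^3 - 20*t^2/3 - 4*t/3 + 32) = t + 2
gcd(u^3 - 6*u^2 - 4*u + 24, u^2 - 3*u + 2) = u - 2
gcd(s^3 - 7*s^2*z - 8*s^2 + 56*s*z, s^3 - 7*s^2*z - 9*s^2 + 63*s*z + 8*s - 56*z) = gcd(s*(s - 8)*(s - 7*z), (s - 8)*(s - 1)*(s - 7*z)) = -s^2 + 7*s*z + 8*s - 56*z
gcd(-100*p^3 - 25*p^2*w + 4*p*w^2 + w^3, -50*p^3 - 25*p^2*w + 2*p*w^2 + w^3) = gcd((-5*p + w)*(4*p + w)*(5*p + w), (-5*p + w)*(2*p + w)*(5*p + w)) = 25*p^2 - w^2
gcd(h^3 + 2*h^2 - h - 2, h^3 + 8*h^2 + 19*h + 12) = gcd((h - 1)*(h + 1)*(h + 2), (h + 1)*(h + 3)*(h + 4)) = h + 1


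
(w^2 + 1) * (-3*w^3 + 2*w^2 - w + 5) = -3*w^5 + 2*w^4 - 4*w^3 + 7*w^2 - w + 5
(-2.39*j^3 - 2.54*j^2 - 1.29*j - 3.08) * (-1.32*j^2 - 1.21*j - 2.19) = 3.1548*j^5 + 6.2447*j^4 + 10.0103*j^3 + 11.1891*j^2 + 6.5519*j + 6.7452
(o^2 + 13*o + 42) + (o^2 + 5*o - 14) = 2*o^2 + 18*o + 28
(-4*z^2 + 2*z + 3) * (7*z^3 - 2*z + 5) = -28*z^5 + 14*z^4 + 29*z^3 - 24*z^2 + 4*z + 15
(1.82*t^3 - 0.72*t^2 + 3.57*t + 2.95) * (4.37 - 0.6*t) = -1.092*t^4 + 8.3854*t^3 - 5.2884*t^2 + 13.8309*t + 12.8915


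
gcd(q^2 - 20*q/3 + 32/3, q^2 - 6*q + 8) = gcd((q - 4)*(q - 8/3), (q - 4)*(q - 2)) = q - 4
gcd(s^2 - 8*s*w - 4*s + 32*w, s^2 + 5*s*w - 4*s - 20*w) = s - 4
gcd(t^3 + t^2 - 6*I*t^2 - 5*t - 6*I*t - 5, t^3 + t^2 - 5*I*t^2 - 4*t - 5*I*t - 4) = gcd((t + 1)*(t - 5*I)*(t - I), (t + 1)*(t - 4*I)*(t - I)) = t^2 + t*(1 - I) - I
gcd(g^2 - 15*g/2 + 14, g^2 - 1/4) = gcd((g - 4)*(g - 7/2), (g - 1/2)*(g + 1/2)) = 1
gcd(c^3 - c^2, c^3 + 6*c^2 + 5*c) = c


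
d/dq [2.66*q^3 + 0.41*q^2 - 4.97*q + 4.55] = 7.98*q^2 + 0.82*q - 4.97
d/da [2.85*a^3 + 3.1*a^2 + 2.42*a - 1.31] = 8.55*a^2 + 6.2*a + 2.42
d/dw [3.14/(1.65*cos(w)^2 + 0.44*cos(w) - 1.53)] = (10.362*cos(w) + 1.3816)*sin(w)/(1.65*cos(w)^2 + 0.44*cos(w) - 1.53)^2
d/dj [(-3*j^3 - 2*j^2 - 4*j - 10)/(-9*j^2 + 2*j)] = (27*j^4 - 12*j^3 - 40*j^2 - 180*j + 20)/(j^2*(81*j^2 - 36*j + 4))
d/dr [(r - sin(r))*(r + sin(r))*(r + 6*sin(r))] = 6*r^2*cos(r) + 3*r^2 + 12*r*sin(r) - r*sin(2*r) - 18*sin(r)^2*cos(r) - sin(r)^2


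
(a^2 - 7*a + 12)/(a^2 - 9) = (a - 4)/(a + 3)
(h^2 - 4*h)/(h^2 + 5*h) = (h - 4)/(h + 5)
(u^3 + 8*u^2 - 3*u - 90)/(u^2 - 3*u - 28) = (-u^3 - 8*u^2 + 3*u + 90)/(-u^2 + 3*u + 28)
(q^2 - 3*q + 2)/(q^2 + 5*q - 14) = (q - 1)/(q + 7)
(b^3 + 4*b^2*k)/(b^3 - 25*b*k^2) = b*(b + 4*k)/(b^2 - 25*k^2)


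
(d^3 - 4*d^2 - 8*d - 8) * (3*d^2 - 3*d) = 3*d^5 - 15*d^4 - 12*d^3 + 24*d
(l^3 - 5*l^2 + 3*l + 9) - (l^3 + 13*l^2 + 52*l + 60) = -18*l^2 - 49*l - 51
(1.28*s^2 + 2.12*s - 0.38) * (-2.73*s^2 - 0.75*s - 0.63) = -3.4944*s^4 - 6.7476*s^3 - 1.359*s^2 - 1.0506*s + 0.2394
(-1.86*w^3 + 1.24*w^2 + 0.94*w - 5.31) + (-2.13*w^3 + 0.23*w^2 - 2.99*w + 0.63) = -3.99*w^3 + 1.47*w^2 - 2.05*w - 4.68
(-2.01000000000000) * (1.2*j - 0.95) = 1.9095 - 2.412*j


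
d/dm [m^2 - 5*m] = 2*m - 5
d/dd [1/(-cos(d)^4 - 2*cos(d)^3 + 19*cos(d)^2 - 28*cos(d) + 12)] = 2*(2*sin(d)^2 - 5*cos(d) + 12)*sin(d)/((cos(d) - 2)^2*(cos(d) - 1)^3*(cos(d) + 6)^2)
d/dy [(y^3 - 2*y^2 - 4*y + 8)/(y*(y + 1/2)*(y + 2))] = 2*(9*y^2 - 16*y - 4)/(y^2*(4*y^2 + 4*y + 1))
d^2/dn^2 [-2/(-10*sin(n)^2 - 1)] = 40*(-20*sin(n)^4 + 32*sin(n)^2 - 1)/(10*sin(n)^2 + 1)^3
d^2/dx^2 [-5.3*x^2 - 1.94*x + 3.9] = -10.6000000000000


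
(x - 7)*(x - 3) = x^2 - 10*x + 21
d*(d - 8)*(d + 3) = d^3 - 5*d^2 - 24*d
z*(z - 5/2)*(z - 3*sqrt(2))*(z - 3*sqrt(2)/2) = z^4 - 9*sqrt(2)*z^3/2 - 5*z^3/2 + 9*z^2 + 45*sqrt(2)*z^2/4 - 45*z/2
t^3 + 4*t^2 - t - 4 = (t - 1)*(t + 1)*(t + 4)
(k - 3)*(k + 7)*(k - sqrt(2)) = k^3 - sqrt(2)*k^2 + 4*k^2 - 21*k - 4*sqrt(2)*k + 21*sqrt(2)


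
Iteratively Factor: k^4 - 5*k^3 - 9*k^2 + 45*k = (k - 3)*(k^3 - 2*k^2 - 15*k) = (k - 5)*(k - 3)*(k^2 + 3*k) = (k - 5)*(k - 3)*(k + 3)*(k)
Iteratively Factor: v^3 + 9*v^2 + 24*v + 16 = (v + 4)*(v^2 + 5*v + 4) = (v + 4)^2*(v + 1)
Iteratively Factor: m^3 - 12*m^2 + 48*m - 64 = (m - 4)*(m^2 - 8*m + 16) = (m - 4)^2*(m - 4)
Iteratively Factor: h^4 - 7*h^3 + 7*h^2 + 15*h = (h + 1)*(h^3 - 8*h^2 + 15*h) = (h - 5)*(h + 1)*(h^2 - 3*h) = (h - 5)*(h - 3)*(h + 1)*(h)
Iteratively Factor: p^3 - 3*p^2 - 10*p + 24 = (p + 3)*(p^2 - 6*p + 8) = (p - 2)*(p + 3)*(p - 4)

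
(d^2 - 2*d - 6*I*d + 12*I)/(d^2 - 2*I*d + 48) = (d^2 - 2*d - 6*I*d + 12*I)/(d^2 - 2*I*d + 48)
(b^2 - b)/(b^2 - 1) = b/(b + 1)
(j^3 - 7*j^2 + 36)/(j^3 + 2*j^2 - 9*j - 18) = (j - 6)/(j + 3)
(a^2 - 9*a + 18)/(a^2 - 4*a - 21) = (-a^2 + 9*a - 18)/(-a^2 + 4*a + 21)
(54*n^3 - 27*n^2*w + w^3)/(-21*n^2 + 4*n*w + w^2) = (-18*n^2 + 3*n*w + w^2)/(7*n + w)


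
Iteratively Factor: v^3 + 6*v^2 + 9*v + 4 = (v + 4)*(v^2 + 2*v + 1) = (v + 1)*(v + 4)*(v + 1)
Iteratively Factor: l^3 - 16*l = (l + 4)*(l^2 - 4*l) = (l - 4)*(l + 4)*(l)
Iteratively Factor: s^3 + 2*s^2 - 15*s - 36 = (s + 3)*(s^2 - s - 12) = (s - 4)*(s + 3)*(s + 3)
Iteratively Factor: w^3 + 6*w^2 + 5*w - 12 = (w + 3)*(w^2 + 3*w - 4) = (w - 1)*(w + 3)*(w + 4)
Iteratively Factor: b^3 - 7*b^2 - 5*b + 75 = (b - 5)*(b^2 - 2*b - 15) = (b - 5)^2*(b + 3)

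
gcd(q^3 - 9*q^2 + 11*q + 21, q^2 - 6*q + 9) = q - 3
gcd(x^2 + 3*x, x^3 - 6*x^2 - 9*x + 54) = x + 3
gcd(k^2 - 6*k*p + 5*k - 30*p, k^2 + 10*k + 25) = k + 5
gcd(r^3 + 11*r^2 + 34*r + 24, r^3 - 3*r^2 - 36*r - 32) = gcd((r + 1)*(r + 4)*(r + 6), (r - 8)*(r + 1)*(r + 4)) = r^2 + 5*r + 4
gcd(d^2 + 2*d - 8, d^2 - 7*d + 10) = d - 2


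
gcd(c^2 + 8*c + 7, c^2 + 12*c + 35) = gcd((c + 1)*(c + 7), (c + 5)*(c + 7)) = c + 7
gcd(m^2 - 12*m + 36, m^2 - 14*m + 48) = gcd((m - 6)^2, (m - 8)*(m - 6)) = m - 6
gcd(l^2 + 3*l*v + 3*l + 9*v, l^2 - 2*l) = 1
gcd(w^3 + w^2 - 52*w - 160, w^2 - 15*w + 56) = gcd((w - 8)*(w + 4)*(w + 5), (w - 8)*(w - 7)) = w - 8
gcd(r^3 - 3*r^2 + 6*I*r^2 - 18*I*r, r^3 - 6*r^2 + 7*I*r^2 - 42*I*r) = r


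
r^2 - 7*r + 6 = (r - 6)*(r - 1)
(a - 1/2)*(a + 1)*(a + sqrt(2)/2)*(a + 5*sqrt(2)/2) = a^4 + a^3/2 + 3*sqrt(2)*a^3 + 2*a^2 + 3*sqrt(2)*a^2/2 - 3*sqrt(2)*a/2 + 5*a/4 - 5/4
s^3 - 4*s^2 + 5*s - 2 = (s - 2)*(s - 1)^2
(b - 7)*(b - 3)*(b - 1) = b^3 - 11*b^2 + 31*b - 21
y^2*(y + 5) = y^3 + 5*y^2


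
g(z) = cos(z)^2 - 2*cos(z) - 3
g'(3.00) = 0.56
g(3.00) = -0.04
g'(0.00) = 0.00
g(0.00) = -4.00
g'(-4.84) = 1.73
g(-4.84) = -3.24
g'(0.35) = 0.04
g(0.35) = -4.00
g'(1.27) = 1.34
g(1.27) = -3.50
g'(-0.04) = -0.00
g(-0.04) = -4.00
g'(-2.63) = -1.83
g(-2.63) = -0.50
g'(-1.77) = -2.35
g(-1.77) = -2.57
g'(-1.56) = -1.98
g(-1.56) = -3.02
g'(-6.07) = 0.01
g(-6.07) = -4.00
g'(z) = -2*sin(z)*cos(z) + 2*sin(z)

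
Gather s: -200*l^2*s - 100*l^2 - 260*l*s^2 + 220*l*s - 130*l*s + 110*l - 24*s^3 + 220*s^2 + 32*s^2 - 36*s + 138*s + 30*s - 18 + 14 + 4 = -100*l^2 + 110*l - 24*s^3 + s^2*(252 - 260*l) + s*(-200*l^2 + 90*l + 132)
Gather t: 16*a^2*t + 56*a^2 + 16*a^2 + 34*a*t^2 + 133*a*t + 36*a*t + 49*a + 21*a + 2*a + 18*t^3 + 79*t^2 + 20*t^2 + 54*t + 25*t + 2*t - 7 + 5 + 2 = 72*a^2 + 72*a + 18*t^3 + t^2*(34*a + 99) + t*(16*a^2 + 169*a + 81)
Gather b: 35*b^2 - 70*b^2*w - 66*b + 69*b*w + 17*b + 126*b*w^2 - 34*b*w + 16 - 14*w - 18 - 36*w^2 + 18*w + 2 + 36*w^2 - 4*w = b^2*(35 - 70*w) + b*(126*w^2 + 35*w - 49)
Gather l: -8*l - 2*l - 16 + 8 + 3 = -10*l - 5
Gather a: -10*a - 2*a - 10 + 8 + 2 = -12*a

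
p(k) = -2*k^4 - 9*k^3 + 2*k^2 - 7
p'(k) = -8*k^3 - 27*k^2 + 4*k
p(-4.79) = -24.86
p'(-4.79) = 240.57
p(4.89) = -2155.12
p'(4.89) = -1561.51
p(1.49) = -42.19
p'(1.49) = -80.45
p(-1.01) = 2.23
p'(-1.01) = -23.34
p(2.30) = -161.89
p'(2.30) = -230.97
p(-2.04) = 43.09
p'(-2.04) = -52.61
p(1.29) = -28.53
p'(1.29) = -56.94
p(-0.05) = -6.99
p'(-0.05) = -0.27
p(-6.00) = -583.00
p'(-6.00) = 732.00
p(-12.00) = -25639.00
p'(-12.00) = 9888.00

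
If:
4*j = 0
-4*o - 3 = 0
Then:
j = 0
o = -3/4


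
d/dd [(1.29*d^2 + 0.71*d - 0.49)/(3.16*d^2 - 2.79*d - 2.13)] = (-5.8427*d^2 - 2.3986*d - 2.8794)/(9.9856*d^4 - 17.6328*d^3 - 5.6775*d^2 + 11.8854*d + 4.5369)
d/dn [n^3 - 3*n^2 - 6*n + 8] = 3*n^2 - 6*n - 6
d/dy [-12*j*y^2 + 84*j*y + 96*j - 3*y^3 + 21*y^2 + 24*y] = -24*j*y + 84*j - 9*y^2 + 42*y + 24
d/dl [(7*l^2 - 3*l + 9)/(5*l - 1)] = 7*(5*l^2 - 2*l - 6)/(25*l^2 - 10*l + 1)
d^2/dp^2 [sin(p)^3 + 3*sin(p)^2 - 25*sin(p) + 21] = -9*sin(p)^3 - 12*sin(p)^2 + 31*sin(p) + 6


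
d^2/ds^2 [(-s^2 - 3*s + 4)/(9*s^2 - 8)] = 2*(-243*s^3 + 756*s^2 - 648*s + 224)/(729*s^6 - 1944*s^4 + 1728*s^2 - 512)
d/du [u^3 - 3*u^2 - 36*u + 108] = 3*u^2 - 6*u - 36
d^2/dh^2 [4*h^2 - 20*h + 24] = 8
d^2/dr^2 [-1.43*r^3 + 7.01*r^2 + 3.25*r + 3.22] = 14.02 - 8.58*r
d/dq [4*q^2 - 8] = 8*q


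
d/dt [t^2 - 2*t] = 2*t - 2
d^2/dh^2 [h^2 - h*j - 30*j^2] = 2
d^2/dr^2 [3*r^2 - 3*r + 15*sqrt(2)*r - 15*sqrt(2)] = 6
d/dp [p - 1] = 1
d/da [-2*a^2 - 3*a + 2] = -4*a - 3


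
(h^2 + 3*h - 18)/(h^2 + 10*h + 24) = (h - 3)/(h + 4)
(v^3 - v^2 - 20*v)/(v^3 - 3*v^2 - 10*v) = (v + 4)/(v + 2)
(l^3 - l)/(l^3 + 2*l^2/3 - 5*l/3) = 3*(l + 1)/(3*l + 5)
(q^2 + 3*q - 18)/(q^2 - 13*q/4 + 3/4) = 4*(q + 6)/(4*q - 1)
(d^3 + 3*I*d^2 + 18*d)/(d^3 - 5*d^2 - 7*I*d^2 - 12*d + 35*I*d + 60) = d*(d + 6*I)/(d^2 - d*(5 + 4*I) + 20*I)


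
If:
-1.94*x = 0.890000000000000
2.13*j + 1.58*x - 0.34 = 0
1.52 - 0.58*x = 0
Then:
No Solution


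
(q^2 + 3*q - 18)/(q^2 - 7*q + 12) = (q + 6)/(q - 4)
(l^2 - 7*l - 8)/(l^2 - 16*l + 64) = (l + 1)/(l - 8)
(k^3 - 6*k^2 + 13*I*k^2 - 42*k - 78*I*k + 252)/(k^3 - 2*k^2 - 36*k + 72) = (k^2 + 13*I*k - 42)/(k^2 + 4*k - 12)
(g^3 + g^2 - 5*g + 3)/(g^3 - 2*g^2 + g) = (g + 3)/g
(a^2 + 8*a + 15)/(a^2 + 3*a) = (a + 5)/a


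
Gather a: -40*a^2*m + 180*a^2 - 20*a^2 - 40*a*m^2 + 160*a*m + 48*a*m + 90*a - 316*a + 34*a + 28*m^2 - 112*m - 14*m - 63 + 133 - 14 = a^2*(160 - 40*m) + a*(-40*m^2 + 208*m - 192) + 28*m^2 - 126*m + 56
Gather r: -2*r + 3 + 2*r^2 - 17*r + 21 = 2*r^2 - 19*r + 24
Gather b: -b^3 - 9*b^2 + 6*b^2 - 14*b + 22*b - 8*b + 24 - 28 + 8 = -b^3 - 3*b^2 + 4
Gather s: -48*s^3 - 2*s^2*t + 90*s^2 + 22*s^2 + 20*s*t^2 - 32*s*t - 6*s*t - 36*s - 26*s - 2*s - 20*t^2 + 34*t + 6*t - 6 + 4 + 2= -48*s^3 + s^2*(112 - 2*t) + s*(20*t^2 - 38*t - 64) - 20*t^2 + 40*t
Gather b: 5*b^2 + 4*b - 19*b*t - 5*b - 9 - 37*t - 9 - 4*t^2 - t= 5*b^2 + b*(-19*t - 1) - 4*t^2 - 38*t - 18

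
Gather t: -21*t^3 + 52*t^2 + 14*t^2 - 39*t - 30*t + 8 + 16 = -21*t^3 + 66*t^2 - 69*t + 24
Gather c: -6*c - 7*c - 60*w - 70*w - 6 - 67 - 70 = -13*c - 130*w - 143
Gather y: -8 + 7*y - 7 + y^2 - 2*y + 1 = y^2 + 5*y - 14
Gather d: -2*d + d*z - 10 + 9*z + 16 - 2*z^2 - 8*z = d*(z - 2) - 2*z^2 + z + 6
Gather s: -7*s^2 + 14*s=-7*s^2 + 14*s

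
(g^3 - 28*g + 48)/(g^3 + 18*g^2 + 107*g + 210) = (g^2 - 6*g + 8)/(g^2 + 12*g + 35)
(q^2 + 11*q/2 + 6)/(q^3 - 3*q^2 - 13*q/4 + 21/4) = 2*(q + 4)/(2*q^2 - 9*q + 7)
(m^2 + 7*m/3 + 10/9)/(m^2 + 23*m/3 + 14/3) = (m + 5/3)/(m + 7)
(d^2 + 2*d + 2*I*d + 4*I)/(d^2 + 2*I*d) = (d + 2)/d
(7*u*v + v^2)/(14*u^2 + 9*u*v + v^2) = v/(2*u + v)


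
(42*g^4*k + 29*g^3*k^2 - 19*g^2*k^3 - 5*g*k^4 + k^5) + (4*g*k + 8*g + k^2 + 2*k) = 42*g^4*k + 29*g^3*k^2 - 19*g^2*k^3 - 5*g*k^4 + 4*g*k + 8*g + k^5 + k^2 + 2*k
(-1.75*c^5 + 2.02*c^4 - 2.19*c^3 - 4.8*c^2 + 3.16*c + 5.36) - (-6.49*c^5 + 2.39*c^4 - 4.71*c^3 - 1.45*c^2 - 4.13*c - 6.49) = 4.74*c^5 - 0.37*c^4 + 2.52*c^3 - 3.35*c^2 + 7.29*c + 11.85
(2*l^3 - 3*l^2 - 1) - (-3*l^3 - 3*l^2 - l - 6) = 5*l^3 + l + 5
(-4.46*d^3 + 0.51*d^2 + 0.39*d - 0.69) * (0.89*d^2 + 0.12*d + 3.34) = -3.9694*d^5 - 0.0813*d^4 - 14.4881*d^3 + 1.1361*d^2 + 1.2198*d - 2.3046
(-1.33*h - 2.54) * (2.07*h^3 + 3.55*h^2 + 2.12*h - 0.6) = -2.7531*h^4 - 9.9793*h^3 - 11.8366*h^2 - 4.5868*h + 1.524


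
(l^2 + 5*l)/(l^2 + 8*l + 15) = l/(l + 3)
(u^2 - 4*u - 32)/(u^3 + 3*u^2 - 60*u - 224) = 1/(u + 7)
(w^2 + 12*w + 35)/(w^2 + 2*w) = (w^2 + 12*w + 35)/(w*(w + 2))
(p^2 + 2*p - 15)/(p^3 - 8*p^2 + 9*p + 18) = (p + 5)/(p^2 - 5*p - 6)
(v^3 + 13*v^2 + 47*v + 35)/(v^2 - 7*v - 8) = (v^2 + 12*v + 35)/(v - 8)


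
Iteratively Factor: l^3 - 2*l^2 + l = (l - 1)*(l^2 - l) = l*(l - 1)*(l - 1)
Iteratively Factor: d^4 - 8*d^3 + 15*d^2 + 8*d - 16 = (d + 1)*(d^3 - 9*d^2 + 24*d - 16) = (d - 4)*(d + 1)*(d^2 - 5*d + 4) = (d - 4)*(d - 1)*(d + 1)*(d - 4)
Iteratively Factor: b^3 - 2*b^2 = (b)*(b^2 - 2*b) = b^2*(b - 2)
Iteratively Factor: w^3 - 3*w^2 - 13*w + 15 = (w - 1)*(w^2 - 2*w - 15) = (w - 5)*(w - 1)*(w + 3)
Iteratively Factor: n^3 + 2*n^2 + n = (n)*(n^2 + 2*n + 1) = n*(n + 1)*(n + 1)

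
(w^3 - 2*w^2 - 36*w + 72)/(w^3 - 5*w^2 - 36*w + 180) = (w - 2)/(w - 5)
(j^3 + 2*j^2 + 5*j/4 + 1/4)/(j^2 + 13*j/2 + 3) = (2*j^2 + 3*j + 1)/(2*(j + 6))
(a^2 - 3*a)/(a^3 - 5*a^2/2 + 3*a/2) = 2*(a - 3)/(2*a^2 - 5*a + 3)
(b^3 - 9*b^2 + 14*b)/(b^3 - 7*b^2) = (b - 2)/b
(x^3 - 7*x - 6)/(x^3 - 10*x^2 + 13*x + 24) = (x + 2)/(x - 8)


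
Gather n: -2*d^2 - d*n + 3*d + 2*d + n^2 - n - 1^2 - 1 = -2*d^2 + 5*d + n^2 + n*(-d - 1) - 2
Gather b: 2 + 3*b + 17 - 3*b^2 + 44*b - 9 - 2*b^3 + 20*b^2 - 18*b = -2*b^3 + 17*b^2 + 29*b + 10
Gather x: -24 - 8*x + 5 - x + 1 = -9*x - 18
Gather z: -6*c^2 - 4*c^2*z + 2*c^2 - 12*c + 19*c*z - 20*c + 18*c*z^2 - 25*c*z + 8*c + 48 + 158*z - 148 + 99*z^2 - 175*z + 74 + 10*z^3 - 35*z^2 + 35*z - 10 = -4*c^2 - 24*c + 10*z^3 + z^2*(18*c + 64) + z*(-4*c^2 - 6*c + 18) - 36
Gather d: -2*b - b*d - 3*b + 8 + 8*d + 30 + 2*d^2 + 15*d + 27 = -5*b + 2*d^2 + d*(23 - b) + 65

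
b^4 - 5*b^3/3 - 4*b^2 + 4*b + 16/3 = (b - 2)^2*(b + 1)*(b + 4/3)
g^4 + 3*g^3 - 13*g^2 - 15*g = g*(g - 3)*(g + 1)*(g + 5)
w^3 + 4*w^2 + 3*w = w*(w + 1)*(w + 3)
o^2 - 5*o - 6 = (o - 6)*(o + 1)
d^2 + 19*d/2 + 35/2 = (d + 5/2)*(d + 7)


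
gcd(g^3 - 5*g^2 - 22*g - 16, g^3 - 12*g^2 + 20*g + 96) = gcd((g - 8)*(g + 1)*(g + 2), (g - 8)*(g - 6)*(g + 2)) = g^2 - 6*g - 16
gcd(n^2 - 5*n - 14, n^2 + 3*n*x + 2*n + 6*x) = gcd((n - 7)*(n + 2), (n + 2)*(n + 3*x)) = n + 2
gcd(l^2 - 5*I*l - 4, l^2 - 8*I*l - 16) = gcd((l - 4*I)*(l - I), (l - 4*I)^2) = l - 4*I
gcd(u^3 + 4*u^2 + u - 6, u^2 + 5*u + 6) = u^2 + 5*u + 6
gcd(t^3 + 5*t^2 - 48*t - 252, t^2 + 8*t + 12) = t + 6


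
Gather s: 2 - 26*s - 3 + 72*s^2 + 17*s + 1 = 72*s^2 - 9*s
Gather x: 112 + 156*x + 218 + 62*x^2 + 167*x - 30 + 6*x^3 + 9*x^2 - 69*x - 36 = 6*x^3 + 71*x^2 + 254*x + 264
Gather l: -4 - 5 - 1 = -10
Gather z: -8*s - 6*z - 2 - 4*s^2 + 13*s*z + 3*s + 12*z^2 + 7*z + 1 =-4*s^2 - 5*s + 12*z^2 + z*(13*s + 1) - 1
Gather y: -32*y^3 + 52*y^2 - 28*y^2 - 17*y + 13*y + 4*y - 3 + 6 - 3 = -32*y^3 + 24*y^2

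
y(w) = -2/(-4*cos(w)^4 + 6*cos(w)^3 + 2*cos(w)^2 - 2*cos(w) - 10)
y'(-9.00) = 0.09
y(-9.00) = 0.14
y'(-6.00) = -0.04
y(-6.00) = 0.24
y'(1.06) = -0.04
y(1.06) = 0.20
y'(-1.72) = -0.05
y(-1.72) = 0.21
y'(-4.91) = 0.01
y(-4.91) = 0.19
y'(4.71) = -0.04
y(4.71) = 0.20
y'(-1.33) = -0.00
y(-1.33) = 0.19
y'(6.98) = -0.07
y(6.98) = 0.22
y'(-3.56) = -0.09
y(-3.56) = 0.14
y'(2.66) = -0.10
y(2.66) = 0.15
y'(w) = -2*(-16*sin(w)*cos(w)^3 + 18*sin(w)*cos(w)^2 + 4*sin(w)*cos(w) - 2*sin(w))/(-4*cos(w)^4 + 6*cos(w)^3 + 2*cos(w)^2 - 2*cos(w) - 10)^2 = (8*cos(w)^3 - 9*cos(w)^2 - 2*cos(w) + 1)*sin(w)/(2*cos(w)^4 - 3*cos(w)^3 - cos(w)^2 + cos(w) + 5)^2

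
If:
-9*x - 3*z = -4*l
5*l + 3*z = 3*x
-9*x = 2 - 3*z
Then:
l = -4/19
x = -3/19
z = 11/57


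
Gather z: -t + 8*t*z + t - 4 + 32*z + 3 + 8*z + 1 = z*(8*t + 40)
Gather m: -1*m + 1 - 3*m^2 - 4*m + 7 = -3*m^2 - 5*m + 8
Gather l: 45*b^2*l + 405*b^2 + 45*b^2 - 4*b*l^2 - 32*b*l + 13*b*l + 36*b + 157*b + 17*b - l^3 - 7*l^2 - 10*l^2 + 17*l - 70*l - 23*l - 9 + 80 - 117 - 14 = 450*b^2 + 210*b - l^3 + l^2*(-4*b - 17) + l*(45*b^2 - 19*b - 76) - 60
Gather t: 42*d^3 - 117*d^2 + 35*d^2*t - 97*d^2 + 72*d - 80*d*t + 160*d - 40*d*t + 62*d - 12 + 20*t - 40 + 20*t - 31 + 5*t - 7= 42*d^3 - 214*d^2 + 294*d + t*(35*d^2 - 120*d + 45) - 90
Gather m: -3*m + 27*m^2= 27*m^2 - 3*m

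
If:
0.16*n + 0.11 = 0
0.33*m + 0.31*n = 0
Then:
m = 0.65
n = -0.69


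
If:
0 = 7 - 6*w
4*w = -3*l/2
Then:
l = -28/9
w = 7/6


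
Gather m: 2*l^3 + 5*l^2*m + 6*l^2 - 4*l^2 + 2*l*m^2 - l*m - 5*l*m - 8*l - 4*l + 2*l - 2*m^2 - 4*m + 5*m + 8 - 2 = 2*l^3 + 2*l^2 - 10*l + m^2*(2*l - 2) + m*(5*l^2 - 6*l + 1) + 6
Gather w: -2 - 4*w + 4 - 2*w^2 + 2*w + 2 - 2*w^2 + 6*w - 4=-4*w^2 + 4*w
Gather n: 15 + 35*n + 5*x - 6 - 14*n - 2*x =21*n + 3*x + 9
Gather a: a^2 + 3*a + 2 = a^2 + 3*a + 2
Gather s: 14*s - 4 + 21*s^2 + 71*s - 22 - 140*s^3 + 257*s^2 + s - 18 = -140*s^3 + 278*s^2 + 86*s - 44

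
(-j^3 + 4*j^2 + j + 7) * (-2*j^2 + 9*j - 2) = 2*j^5 - 17*j^4 + 36*j^3 - 13*j^2 + 61*j - 14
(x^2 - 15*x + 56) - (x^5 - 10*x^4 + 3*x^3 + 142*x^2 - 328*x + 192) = -x^5 + 10*x^4 - 3*x^3 - 141*x^2 + 313*x - 136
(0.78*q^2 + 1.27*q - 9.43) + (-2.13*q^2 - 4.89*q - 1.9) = -1.35*q^2 - 3.62*q - 11.33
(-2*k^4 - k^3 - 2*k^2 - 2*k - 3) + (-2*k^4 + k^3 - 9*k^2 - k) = -4*k^4 - 11*k^2 - 3*k - 3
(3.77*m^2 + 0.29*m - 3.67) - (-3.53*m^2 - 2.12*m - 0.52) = 7.3*m^2 + 2.41*m - 3.15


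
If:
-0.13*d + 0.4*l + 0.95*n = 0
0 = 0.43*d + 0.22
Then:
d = -0.51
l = -2.375*n - 0.166279069767442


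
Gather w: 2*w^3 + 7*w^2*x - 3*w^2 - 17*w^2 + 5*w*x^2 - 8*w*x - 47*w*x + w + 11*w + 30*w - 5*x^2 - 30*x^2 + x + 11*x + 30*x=2*w^3 + w^2*(7*x - 20) + w*(5*x^2 - 55*x + 42) - 35*x^2 + 42*x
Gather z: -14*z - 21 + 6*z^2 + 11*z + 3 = 6*z^2 - 3*z - 18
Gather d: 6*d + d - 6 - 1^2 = 7*d - 7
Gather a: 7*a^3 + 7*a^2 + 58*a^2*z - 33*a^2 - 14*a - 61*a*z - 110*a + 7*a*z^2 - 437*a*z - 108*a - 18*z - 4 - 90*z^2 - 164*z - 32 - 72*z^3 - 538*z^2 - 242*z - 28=7*a^3 + a^2*(58*z - 26) + a*(7*z^2 - 498*z - 232) - 72*z^3 - 628*z^2 - 424*z - 64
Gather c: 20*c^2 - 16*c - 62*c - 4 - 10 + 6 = 20*c^2 - 78*c - 8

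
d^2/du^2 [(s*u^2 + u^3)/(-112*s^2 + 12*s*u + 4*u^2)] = s^2*(-392*s^3 - 1176*s^2*u + 84*s*u^2 - 17*u^3)/(21952*s^6 - 7056*s^5*u - 1596*s^4*u^2 + 477*s^3*u^3 + 57*s^2*u^4 - 9*s*u^5 - u^6)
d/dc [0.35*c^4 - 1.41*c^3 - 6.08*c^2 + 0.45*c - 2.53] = 1.4*c^3 - 4.23*c^2 - 12.16*c + 0.45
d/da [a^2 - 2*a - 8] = 2*a - 2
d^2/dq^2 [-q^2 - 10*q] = -2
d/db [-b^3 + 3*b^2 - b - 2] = -3*b^2 + 6*b - 1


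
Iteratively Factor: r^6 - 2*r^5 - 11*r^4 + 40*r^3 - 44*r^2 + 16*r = (r)*(r^5 - 2*r^4 - 11*r^3 + 40*r^2 - 44*r + 16) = r*(r - 2)*(r^4 - 11*r^2 + 18*r - 8) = r*(r - 2)*(r - 1)*(r^3 + r^2 - 10*r + 8) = r*(r - 2)^2*(r - 1)*(r^2 + 3*r - 4) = r*(r - 2)^2*(r - 1)*(r + 4)*(r - 1)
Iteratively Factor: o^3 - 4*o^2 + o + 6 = (o - 3)*(o^2 - o - 2) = (o - 3)*(o + 1)*(o - 2)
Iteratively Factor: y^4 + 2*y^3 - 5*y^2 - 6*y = (y)*(y^3 + 2*y^2 - 5*y - 6) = y*(y + 3)*(y^2 - y - 2) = y*(y + 1)*(y + 3)*(y - 2)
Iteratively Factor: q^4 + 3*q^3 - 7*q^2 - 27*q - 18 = (q + 2)*(q^3 + q^2 - 9*q - 9) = (q + 2)*(q + 3)*(q^2 - 2*q - 3) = (q + 1)*(q + 2)*(q + 3)*(q - 3)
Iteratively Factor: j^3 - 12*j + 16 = (j - 2)*(j^2 + 2*j - 8) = (j - 2)^2*(j + 4)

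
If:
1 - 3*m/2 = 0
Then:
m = 2/3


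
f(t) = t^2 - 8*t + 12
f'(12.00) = 16.00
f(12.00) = 60.00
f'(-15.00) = -38.00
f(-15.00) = 357.00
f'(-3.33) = -14.66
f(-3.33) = 49.73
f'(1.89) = -4.22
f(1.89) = 0.45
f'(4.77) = 1.54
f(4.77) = -3.41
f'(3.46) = -1.08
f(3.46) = -3.71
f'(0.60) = -6.80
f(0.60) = 7.56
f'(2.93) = -2.14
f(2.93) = -2.86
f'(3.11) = -1.78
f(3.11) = -3.21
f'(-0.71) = -9.42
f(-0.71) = 18.18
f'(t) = 2*t - 8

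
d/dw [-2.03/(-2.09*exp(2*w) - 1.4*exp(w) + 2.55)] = (-8.4854*exp(w) - 2.842)*exp(w)/(2.09*exp(2*w) + 1.4*exp(w) - 2.55)^2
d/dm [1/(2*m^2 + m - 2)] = (-4*m - 1)/(2*m^2 + m - 2)^2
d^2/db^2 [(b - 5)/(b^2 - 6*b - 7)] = 2*((11 - 3*b)*(-b^2 + 6*b + 7) - 4*(b - 5)*(b - 3)^2)/(-b^2 + 6*b + 7)^3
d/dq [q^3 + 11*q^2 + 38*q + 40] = 3*q^2 + 22*q + 38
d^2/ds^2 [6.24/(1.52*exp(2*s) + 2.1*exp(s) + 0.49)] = (6.24*(3.04*exp(s) + 2.1)*(6.08*exp(s) + 4.2)*exp(s) - (37.9392*exp(s) + 13.104)*(1.52*exp(2*s) + 2.1*exp(s) + 0.49))*exp(s)/(1.52*exp(2*s) + 2.1*exp(s) + 0.49)^3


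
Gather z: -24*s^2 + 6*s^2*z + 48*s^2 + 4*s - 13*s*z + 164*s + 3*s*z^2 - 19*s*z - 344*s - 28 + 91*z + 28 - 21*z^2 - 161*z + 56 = 24*s^2 - 176*s + z^2*(3*s - 21) + z*(6*s^2 - 32*s - 70) + 56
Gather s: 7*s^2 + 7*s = 7*s^2 + 7*s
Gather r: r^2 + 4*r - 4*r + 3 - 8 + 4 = r^2 - 1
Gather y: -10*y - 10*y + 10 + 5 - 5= 10 - 20*y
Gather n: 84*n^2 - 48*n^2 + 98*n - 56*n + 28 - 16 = 36*n^2 + 42*n + 12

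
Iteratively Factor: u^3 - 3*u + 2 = (u + 2)*(u^2 - 2*u + 1) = (u - 1)*(u + 2)*(u - 1)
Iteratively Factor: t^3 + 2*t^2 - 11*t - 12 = (t - 3)*(t^2 + 5*t + 4) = (t - 3)*(t + 4)*(t + 1)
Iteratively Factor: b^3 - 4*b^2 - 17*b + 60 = (b - 3)*(b^2 - b - 20) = (b - 5)*(b - 3)*(b + 4)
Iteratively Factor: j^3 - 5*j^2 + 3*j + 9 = (j - 3)*(j^2 - 2*j - 3) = (j - 3)*(j + 1)*(j - 3)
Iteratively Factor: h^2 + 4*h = (h)*(h + 4)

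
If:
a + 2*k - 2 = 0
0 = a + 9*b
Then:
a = 2 - 2*k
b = 2*k/9 - 2/9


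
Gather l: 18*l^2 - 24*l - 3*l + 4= 18*l^2 - 27*l + 4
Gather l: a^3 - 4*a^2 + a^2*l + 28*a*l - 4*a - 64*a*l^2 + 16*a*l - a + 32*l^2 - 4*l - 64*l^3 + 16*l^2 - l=a^3 - 4*a^2 - 5*a - 64*l^3 + l^2*(48 - 64*a) + l*(a^2 + 44*a - 5)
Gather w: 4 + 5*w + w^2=w^2 + 5*w + 4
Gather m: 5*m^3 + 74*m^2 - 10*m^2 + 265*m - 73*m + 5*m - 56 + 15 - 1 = 5*m^3 + 64*m^2 + 197*m - 42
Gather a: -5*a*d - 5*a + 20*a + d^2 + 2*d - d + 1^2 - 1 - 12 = a*(15 - 5*d) + d^2 + d - 12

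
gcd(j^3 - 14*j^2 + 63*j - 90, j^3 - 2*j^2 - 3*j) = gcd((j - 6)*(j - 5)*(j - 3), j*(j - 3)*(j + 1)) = j - 3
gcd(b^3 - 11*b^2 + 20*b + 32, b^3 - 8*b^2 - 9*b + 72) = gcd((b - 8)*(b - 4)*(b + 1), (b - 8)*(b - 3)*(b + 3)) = b - 8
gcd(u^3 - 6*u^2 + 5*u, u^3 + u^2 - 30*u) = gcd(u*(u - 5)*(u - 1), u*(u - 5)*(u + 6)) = u^2 - 5*u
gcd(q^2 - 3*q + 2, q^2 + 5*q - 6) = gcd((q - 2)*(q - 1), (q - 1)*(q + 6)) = q - 1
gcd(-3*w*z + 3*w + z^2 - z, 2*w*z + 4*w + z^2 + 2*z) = 1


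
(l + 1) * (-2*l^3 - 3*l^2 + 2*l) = -2*l^4 - 5*l^3 - l^2 + 2*l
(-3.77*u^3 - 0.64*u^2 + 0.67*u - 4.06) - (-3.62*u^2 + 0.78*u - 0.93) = -3.77*u^3 + 2.98*u^2 - 0.11*u - 3.13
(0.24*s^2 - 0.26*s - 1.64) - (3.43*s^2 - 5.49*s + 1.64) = -3.19*s^2 + 5.23*s - 3.28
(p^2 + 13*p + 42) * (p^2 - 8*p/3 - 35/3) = p^4 + 31*p^3/3 - 13*p^2/3 - 791*p/3 - 490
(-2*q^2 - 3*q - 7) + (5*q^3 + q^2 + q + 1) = 5*q^3 - q^2 - 2*q - 6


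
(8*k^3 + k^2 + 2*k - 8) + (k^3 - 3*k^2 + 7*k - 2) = 9*k^3 - 2*k^2 + 9*k - 10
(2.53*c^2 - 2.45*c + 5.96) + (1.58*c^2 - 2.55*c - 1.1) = 4.11*c^2 - 5.0*c + 4.86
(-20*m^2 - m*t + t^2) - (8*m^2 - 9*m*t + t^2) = -28*m^2 + 8*m*t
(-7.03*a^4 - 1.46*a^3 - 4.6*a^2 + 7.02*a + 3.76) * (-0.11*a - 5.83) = 0.7733*a^5 + 41.1455*a^4 + 9.0178*a^3 + 26.0458*a^2 - 41.3402*a - 21.9208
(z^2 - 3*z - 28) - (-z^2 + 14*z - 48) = 2*z^2 - 17*z + 20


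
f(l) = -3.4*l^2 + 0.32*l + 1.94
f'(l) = 0.32 - 6.8*l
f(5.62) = -103.65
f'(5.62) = -37.90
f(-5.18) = -90.95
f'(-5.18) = 35.54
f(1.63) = -6.57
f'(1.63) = -10.76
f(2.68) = -21.62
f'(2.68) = -17.90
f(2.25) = -14.55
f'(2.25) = -14.98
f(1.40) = -4.28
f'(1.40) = -9.20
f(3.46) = -37.66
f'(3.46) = -23.21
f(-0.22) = 1.71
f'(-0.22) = 1.82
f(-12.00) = -491.50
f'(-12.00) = 81.92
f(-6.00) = -122.38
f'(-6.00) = 41.12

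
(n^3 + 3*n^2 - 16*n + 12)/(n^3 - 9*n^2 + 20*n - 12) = (n + 6)/(n - 6)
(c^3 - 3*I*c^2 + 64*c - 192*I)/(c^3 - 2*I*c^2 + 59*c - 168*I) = (c - 8*I)/(c - 7*I)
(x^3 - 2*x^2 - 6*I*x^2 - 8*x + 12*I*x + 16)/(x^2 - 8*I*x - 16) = (x^2 - 2*x*(1 + I) + 4*I)/(x - 4*I)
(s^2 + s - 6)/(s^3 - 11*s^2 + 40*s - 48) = (s^2 + s - 6)/(s^3 - 11*s^2 + 40*s - 48)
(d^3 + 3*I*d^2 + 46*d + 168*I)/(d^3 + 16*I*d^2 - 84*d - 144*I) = (d - 7*I)/(d + 6*I)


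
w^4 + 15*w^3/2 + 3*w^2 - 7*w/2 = w*(w - 1/2)*(w + 1)*(w + 7)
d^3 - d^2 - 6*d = d*(d - 3)*(d + 2)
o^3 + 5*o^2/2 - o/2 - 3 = (o - 1)*(o + 3/2)*(o + 2)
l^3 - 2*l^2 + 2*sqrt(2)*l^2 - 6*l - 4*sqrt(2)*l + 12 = (l - 2)*(l - sqrt(2))*(l + 3*sqrt(2))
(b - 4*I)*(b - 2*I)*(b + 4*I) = b^3 - 2*I*b^2 + 16*b - 32*I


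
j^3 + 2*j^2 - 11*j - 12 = (j - 3)*(j + 1)*(j + 4)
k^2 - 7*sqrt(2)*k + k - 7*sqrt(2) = (k + 1)*(k - 7*sqrt(2))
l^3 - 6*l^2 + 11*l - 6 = (l - 3)*(l - 2)*(l - 1)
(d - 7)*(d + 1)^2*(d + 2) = d^4 - 3*d^3 - 23*d^2 - 33*d - 14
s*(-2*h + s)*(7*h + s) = -14*h^2*s + 5*h*s^2 + s^3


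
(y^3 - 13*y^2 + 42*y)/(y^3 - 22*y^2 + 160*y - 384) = y*(y - 7)/(y^2 - 16*y + 64)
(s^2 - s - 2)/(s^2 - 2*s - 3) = (s - 2)/(s - 3)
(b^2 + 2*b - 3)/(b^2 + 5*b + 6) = (b - 1)/(b + 2)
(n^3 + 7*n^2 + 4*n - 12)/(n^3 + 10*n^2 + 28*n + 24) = (n - 1)/(n + 2)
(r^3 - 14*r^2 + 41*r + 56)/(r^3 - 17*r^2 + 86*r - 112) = (r + 1)/(r - 2)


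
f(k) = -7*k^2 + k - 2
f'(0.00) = 1.00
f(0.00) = -2.00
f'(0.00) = 1.00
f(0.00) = -2.00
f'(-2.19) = 31.66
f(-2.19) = -37.76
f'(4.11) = -56.54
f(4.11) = -116.13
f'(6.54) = -90.56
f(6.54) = -294.86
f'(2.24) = -30.36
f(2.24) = -34.88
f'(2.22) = -30.08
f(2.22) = -34.28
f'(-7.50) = 106.00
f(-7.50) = -403.25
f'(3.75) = -51.50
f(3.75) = -96.69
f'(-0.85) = 12.90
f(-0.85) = -7.91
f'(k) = 1 - 14*k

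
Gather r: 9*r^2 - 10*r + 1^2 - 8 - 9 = 9*r^2 - 10*r - 16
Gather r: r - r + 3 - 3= 0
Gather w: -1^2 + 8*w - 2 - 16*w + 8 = 5 - 8*w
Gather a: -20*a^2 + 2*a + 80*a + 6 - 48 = -20*a^2 + 82*a - 42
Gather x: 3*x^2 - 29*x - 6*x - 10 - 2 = 3*x^2 - 35*x - 12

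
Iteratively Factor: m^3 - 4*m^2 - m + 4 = (m - 4)*(m^2 - 1) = (m - 4)*(m + 1)*(m - 1)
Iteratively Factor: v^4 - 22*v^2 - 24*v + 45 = (v + 3)*(v^3 - 3*v^2 - 13*v + 15) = (v + 3)^2*(v^2 - 6*v + 5) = (v - 5)*(v + 3)^2*(v - 1)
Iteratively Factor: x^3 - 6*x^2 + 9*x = (x - 3)*(x^2 - 3*x) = x*(x - 3)*(x - 3)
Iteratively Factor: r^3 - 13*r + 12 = (r - 1)*(r^2 + r - 12) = (r - 1)*(r + 4)*(r - 3)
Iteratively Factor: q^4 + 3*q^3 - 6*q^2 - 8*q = (q + 4)*(q^3 - q^2 - 2*q) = (q + 1)*(q + 4)*(q^2 - 2*q) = q*(q + 1)*(q + 4)*(q - 2)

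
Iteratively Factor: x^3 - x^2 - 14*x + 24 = (x - 2)*(x^2 + x - 12) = (x - 3)*(x - 2)*(x + 4)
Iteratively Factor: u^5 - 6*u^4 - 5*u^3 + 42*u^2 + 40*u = (u + 1)*(u^4 - 7*u^3 + 2*u^2 + 40*u) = (u - 5)*(u + 1)*(u^3 - 2*u^2 - 8*u) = (u - 5)*(u + 1)*(u + 2)*(u^2 - 4*u) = (u - 5)*(u - 4)*(u + 1)*(u + 2)*(u)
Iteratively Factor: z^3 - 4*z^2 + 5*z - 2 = (z - 1)*(z^2 - 3*z + 2) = (z - 2)*(z - 1)*(z - 1)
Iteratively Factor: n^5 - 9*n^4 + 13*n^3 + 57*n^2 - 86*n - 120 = (n - 3)*(n^4 - 6*n^3 - 5*n^2 + 42*n + 40) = (n - 3)*(n + 1)*(n^3 - 7*n^2 + 2*n + 40) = (n - 4)*(n - 3)*(n + 1)*(n^2 - 3*n - 10) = (n - 4)*(n - 3)*(n + 1)*(n + 2)*(n - 5)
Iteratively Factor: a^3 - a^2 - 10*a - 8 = (a - 4)*(a^2 + 3*a + 2) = (a - 4)*(a + 2)*(a + 1)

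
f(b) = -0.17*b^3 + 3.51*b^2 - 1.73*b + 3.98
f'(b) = -0.51*b^2 + 7.02*b - 1.73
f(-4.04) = 79.47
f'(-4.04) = -38.41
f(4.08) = 43.80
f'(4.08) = 18.42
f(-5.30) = 137.05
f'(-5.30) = -53.26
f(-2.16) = 25.81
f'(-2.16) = -19.27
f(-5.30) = 137.05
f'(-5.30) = -53.26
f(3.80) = 38.76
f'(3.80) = 17.58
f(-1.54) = 15.59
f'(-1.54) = -13.75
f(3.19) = 28.66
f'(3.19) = 15.47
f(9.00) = 148.79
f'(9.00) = 20.14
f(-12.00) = 823.94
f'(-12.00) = -159.41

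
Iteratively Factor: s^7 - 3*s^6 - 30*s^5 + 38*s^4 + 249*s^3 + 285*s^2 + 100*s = (s - 5)*(s^6 + 2*s^5 - 20*s^4 - 62*s^3 - 61*s^2 - 20*s) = (s - 5)*(s + 1)*(s^5 + s^4 - 21*s^3 - 41*s^2 - 20*s) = (s - 5)*(s + 1)^2*(s^4 - 21*s^2 - 20*s) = s*(s - 5)*(s + 1)^2*(s^3 - 21*s - 20) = s*(s - 5)*(s + 1)^2*(s + 4)*(s^2 - 4*s - 5) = s*(s - 5)^2*(s + 1)^2*(s + 4)*(s + 1)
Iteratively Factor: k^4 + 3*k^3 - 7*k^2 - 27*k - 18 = (k + 2)*(k^3 + k^2 - 9*k - 9) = (k + 1)*(k + 2)*(k^2 - 9) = (k + 1)*(k + 2)*(k + 3)*(k - 3)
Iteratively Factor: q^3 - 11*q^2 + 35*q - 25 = (q - 5)*(q^2 - 6*q + 5) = (q - 5)^2*(q - 1)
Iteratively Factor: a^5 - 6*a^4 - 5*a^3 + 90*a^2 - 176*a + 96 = (a - 2)*(a^4 - 4*a^3 - 13*a^2 + 64*a - 48) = (a - 2)*(a + 4)*(a^3 - 8*a^2 + 19*a - 12) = (a - 4)*(a - 2)*(a + 4)*(a^2 - 4*a + 3) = (a - 4)*(a - 3)*(a - 2)*(a + 4)*(a - 1)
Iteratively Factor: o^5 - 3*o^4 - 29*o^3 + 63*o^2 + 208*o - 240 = (o - 1)*(o^4 - 2*o^3 - 31*o^2 + 32*o + 240) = (o - 1)*(o + 4)*(o^3 - 6*o^2 - 7*o + 60) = (o - 1)*(o + 3)*(o + 4)*(o^2 - 9*o + 20) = (o - 4)*(o - 1)*(o + 3)*(o + 4)*(o - 5)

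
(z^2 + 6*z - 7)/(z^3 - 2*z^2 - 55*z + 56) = 1/(z - 8)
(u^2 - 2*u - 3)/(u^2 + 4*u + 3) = (u - 3)/(u + 3)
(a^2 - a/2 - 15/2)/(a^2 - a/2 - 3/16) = 8*(-2*a^2 + a + 15)/(-16*a^2 + 8*a + 3)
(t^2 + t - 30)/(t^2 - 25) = (t + 6)/(t + 5)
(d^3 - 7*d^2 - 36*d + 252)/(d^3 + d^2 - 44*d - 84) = (d - 6)/(d + 2)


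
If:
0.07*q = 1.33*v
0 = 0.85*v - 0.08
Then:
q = 1.79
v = 0.09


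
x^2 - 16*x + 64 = (x - 8)^2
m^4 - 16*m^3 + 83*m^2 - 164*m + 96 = (m - 8)*(m - 4)*(m - 3)*(m - 1)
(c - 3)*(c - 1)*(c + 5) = c^3 + c^2 - 17*c + 15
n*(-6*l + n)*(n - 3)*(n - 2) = -6*l*n^3 + 30*l*n^2 - 36*l*n + n^4 - 5*n^3 + 6*n^2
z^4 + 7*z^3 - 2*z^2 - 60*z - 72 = (z - 3)*(z + 2)^2*(z + 6)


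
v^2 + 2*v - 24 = (v - 4)*(v + 6)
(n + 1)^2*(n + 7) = n^3 + 9*n^2 + 15*n + 7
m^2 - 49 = (m - 7)*(m + 7)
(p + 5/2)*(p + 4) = p^2 + 13*p/2 + 10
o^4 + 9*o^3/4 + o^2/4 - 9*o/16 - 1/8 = (o - 1/2)*(o + 1/4)*(o + 1/2)*(o + 2)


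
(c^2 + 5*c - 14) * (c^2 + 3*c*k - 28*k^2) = c^4 + 3*c^3*k + 5*c^3 - 28*c^2*k^2 + 15*c^2*k - 14*c^2 - 140*c*k^2 - 42*c*k + 392*k^2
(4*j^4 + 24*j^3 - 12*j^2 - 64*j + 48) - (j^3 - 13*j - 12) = 4*j^4 + 23*j^3 - 12*j^2 - 51*j + 60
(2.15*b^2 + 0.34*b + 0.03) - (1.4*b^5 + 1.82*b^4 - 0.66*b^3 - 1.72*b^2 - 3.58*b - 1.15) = -1.4*b^5 - 1.82*b^4 + 0.66*b^3 + 3.87*b^2 + 3.92*b + 1.18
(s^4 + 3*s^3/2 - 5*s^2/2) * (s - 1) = s^5 + s^4/2 - 4*s^3 + 5*s^2/2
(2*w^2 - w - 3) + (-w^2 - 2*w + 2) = w^2 - 3*w - 1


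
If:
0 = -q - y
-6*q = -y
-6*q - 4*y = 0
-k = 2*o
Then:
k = -2*o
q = 0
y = 0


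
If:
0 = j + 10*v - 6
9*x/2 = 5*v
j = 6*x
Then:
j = 12/5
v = 9/25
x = 2/5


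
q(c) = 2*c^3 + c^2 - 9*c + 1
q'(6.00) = 219.00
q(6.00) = 415.00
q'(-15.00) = 1311.00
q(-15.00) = -6389.00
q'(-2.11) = 13.49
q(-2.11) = 5.65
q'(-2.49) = 23.22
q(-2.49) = -1.27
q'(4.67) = 131.19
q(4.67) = 184.47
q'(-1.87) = 8.24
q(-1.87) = 8.25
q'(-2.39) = 20.49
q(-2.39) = 0.92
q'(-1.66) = 4.21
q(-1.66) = 9.55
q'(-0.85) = -6.36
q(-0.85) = 8.14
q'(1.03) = -0.57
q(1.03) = -5.02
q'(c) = 6*c^2 + 2*c - 9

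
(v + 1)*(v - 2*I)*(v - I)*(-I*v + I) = -I*v^4 - 3*v^3 + 3*I*v^2 + 3*v - 2*I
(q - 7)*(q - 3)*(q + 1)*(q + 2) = q^4 - 7*q^3 - 7*q^2 + 43*q + 42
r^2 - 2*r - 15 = (r - 5)*(r + 3)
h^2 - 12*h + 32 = (h - 8)*(h - 4)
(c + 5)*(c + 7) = c^2 + 12*c + 35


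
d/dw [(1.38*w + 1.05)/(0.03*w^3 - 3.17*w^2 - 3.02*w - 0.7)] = (-0.0828*w^3 + 4.2801*w^2 + 6.657*w + 2.205)/(0.0009*w^6 - 0.1902*w^5 + 9.8677*w^4 + 19.1048*w^3 + 13.5584*w^2 + 4.228*w + 0.49)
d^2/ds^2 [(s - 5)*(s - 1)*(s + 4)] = 6*s - 4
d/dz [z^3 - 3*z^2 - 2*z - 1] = 3*z^2 - 6*z - 2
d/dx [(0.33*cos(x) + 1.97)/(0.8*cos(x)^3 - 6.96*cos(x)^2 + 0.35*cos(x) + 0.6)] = (0.528*cos(x)^3 + 2.4312*cos(x)^2 - 27.4224*cos(x) + 0.4915)*sin(x)/(0.64*cos(x)^6 - 11.136*cos(x)^5 + 49.0016*cos(x)^4 - 3.912*cos(x)^3 - 8.2295*cos(x)^2 + 0.42*cos(x) + 0.36)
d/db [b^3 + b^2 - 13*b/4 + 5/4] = 3*b^2 + 2*b - 13/4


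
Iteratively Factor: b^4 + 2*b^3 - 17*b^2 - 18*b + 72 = (b + 4)*(b^3 - 2*b^2 - 9*b + 18) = (b + 3)*(b + 4)*(b^2 - 5*b + 6) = (b - 3)*(b + 3)*(b + 4)*(b - 2)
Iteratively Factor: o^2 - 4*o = (o)*(o - 4)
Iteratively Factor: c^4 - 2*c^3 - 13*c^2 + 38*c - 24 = (c - 3)*(c^3 + c^2 - 10*c + 8) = (c - 3)*(c + 4)*(c^2 - 3*c + 2) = (c - 3)*(c - 2)*(c + 4)*(c - 1)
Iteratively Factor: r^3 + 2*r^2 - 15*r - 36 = (r + 3)*(r^2 - r - 12) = (r - 4)*(r + 3)*(r + 3)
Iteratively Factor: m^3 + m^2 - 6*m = (m + 3)*(m^2 - 2*m) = (m - 2)*(m + 3)*(m)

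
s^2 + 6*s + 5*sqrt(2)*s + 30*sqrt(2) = (s + 6)*(s + 5*sqrt(2))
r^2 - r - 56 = (r - 8)*(r + 7)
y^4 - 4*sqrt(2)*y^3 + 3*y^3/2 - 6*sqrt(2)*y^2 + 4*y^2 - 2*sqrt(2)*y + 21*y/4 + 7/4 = (y + 1/2)*(y + 1)*(y - 7*sqrt(2)/2)*(y - sqrt(2)/2)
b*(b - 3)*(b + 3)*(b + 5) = b^4 + 5*b^3 - 9*b^2 - 45*b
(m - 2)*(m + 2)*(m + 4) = m^3 + 4*m^2 - 4*m - 16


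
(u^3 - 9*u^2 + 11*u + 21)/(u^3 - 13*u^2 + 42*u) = (u^2 - 2*u - 3)/(u*(u - 6))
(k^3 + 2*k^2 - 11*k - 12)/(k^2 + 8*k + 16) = (k^2 - 2*k - 3)/(k + 4)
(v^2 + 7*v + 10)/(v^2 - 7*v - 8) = (v^2 + 7*v + 10)/(v^2 - 7*v - 8)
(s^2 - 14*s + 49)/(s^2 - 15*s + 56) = (s - 7)/(s - 8)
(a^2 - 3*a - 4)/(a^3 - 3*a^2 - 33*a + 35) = (a^2 - 3*a - 4)/(a^3 - 3*a^2 - 33*a + 35)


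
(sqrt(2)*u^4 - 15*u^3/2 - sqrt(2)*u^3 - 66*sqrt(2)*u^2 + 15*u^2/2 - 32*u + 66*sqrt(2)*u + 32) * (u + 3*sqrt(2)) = sqrt(2)*u^5 - 3*u^4/2 - sqrt(2)*u^4 - 177*sqrt(2)*u^3/2 + 3*u^3/2 - 428*u^2 + 177*sqrt(2)*u^2/2 - 96*sqrt(2)*u + 428*u + 96*sqrt(2)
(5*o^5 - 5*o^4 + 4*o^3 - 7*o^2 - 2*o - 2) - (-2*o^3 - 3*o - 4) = 5*o^5 - 5*o^4 + 6*o^3 - 7*o^2 + o + 2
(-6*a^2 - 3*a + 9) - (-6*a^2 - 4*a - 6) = a + 15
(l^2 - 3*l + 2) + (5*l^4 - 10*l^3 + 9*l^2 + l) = 5*l^4 - 10*l^3 + 10*l^2 - 2*l + 2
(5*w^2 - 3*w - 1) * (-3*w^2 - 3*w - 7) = -15*w^4 - 6*w^3 - 23*w^2 + 24*w + 7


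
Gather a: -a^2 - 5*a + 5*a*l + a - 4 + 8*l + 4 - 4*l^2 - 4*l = -a^2 + a*(5*l - 4) - 4*l^2 + 4*l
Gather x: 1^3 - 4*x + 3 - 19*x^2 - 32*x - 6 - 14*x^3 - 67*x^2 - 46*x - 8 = -14*x^3 - 86*x^2 - 82*x - 10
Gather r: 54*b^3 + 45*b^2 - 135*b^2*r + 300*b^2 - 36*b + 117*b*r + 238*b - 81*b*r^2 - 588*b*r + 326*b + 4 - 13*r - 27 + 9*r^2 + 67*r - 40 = 54*b^3 + 345*b^2 + 528*b + r^2*(9 - 81*b) + r*(-135*b^2 - 471*b + 54) - 63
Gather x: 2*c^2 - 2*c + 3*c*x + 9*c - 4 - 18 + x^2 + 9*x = 2*c^2 + 7*c + x^2 + x*(3*c + 9) - 22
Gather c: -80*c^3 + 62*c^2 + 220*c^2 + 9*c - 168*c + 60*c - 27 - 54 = -80*c^3 + 282*c^2 - 99*c - 81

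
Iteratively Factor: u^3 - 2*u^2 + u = (u - 1)*(u^2 - u) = (u - 1)^2*(u)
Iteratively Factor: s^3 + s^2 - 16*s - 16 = (s + 1)*(s^2 - 16) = (s - 4)*(s + 1)*(s + 4)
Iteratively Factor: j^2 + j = (j + 1)*(j)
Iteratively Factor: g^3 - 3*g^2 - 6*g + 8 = (g - 1)*(g^2 - 2*g - 8) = (g - 1)*(g + 2)*(g - 4)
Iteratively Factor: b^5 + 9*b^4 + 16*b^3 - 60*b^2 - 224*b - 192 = (b + 4)*(b^4 + 5*b^3 - 4*b^2 - 44*b - 48) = (b + 4)^2*(b^3 + b^2 - 8*b - 12) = (b - 3)*(b + 4)^2*(b^2 + 4*b + 4) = (b - 3)*(b + 2)*(b + 4)^2*(b + 2)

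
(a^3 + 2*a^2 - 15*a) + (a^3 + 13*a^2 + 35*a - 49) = 2*a^3 + 15*a^2 + 20*a - 49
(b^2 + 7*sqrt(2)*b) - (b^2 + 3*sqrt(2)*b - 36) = 4*sqrt(2)*b + 36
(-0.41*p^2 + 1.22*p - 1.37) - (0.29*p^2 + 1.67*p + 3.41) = -0.7*p^2 - 0.45*p - 4.78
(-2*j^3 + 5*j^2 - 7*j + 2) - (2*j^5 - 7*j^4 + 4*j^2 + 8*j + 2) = -2*j^5 + 7*j^4 - 2*j^3 + j^2 - 15*j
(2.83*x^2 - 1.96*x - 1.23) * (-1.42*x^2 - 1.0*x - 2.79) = -4.0186*x^4 - 0.0468000000000002*x^3 - 4.1891*x^2 + 6.6984*x + 3.4317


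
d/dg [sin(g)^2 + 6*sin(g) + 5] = 2*(sin(g) + 3)*cos(g)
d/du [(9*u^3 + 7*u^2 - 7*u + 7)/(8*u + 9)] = (144*u^3 + 299*u^2 + 126*u - 119)/(64*u^2 + 144*u + 81)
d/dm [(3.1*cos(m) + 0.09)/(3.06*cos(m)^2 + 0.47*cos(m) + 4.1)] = (9.486*cos(m)^2 + 0.5508*cos(m) - 12.6677)*sin(m)/(9.3636*cos(m)^4 + 2.8764*cos(m)^3 + 25.3129*cos(m)^2 + 3.854*cos(m) + 16.81)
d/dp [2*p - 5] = 2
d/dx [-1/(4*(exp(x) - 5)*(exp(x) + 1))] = (exp(x) - 2)/(8*(exp(x) - 5)^2*cosh(x/2)^2)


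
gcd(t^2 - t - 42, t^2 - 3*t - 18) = 1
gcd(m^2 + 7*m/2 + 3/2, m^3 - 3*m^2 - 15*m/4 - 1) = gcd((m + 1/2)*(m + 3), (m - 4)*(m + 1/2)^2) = m + 1/2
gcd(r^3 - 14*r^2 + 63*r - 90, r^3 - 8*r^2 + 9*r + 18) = r^2 - 9*r + 18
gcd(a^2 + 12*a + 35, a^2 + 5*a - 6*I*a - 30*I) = a + 5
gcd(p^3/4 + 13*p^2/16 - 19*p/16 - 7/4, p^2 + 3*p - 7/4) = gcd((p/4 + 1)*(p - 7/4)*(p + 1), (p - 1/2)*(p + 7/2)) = 1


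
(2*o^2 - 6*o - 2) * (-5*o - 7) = -10*o^3 + 16*o^2 + 52*o + 14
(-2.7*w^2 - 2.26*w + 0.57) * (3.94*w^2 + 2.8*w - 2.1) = -10.638*w^4 - 16.4644*w^3 + 1.5878*w^2 + 6.342*w - 1.197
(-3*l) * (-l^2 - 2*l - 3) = 3*l^3 + 6*l^2 + 9*l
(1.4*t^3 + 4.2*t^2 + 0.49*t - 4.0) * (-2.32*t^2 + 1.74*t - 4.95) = -3.248*t^5 - 7.308*t^4 - 0.7588*t^3 - 10.6574*t^2 - 9.3855*t + 19.8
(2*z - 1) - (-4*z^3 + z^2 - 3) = 4*z^3 - z^2 + 2*z + 2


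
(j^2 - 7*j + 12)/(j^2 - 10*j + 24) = (j - 3)/(j - 6)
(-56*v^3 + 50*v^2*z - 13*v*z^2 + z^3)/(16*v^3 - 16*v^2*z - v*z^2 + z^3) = (14*v^2 - 9*v*z + z^2)/(-4*v^2 + 3*v*z + z^2)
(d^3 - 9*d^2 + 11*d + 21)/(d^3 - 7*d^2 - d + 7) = (d - 3)/(d - 1)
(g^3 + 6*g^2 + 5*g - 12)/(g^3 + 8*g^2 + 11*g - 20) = (g + 3)/(g + 5)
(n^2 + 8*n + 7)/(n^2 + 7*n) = (n + 1)/n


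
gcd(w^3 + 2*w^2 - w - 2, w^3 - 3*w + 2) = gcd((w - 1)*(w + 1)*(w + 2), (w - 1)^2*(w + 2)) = w^2 + w - 2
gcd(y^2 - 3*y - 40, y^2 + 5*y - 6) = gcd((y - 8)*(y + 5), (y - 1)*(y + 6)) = 1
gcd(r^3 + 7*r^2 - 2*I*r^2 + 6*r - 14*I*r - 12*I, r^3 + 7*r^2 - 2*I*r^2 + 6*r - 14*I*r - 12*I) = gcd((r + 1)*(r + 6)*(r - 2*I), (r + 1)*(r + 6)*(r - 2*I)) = r^3 + r^2*(7 - 2*I) + r*(6 - 14*I) - 12*I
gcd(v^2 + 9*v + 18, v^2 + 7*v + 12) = v + 3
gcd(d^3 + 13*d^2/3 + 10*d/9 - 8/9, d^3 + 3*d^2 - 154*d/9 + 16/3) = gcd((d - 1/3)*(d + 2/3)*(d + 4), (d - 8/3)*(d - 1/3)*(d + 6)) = d - 1/3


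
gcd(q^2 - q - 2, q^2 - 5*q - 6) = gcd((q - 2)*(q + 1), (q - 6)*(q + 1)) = q + 1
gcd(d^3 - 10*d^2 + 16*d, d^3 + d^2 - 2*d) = d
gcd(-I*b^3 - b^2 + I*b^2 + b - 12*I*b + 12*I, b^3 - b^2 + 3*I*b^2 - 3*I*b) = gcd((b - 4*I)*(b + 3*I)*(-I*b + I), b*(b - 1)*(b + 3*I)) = b^2 + b*(-1 + 3*I) - 3*I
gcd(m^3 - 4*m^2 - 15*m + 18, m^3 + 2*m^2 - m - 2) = m - 1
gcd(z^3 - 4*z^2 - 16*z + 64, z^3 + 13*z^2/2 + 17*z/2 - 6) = z + 4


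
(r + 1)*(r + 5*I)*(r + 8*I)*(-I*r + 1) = -I*r^4 + 14*r^3 - I*r^3 + 14*r^2 + 53*I*r^2 - 40*r + 53*I*r - 40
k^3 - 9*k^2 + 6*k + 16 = (k - 8)*(k - 2)*(k + 1)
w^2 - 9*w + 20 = (w - 5)*(w - 4)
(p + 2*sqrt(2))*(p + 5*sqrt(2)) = p^2 + 7*sqrt(2)*p + 20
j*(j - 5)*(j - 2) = j^3 - 7*j^2 + 10*j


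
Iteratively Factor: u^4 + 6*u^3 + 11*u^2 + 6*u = (u + 2)*(u^3 + 4*u^2 + 3*u) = u*(u + 2)*(u^2 + 4*u + 3) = u*(u + 2)*(u + 3)*(u + 1)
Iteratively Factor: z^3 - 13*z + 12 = (z - 3)*(z^2 + 3*z - 4) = (z - 3)*(z - 1)*(z + 4)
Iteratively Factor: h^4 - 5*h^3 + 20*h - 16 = (h - 2)*(h^3 - 3*h^2 - 6*h + 8) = (h - 4)*(h - 2)*(h^2 + h - 2) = (h - 4)*(h - 2)*(h - 1)*(h + 2)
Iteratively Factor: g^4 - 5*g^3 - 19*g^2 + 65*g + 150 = (g + 2)*(g^3 - 7*g^2 - 5*g + 75) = (g - 5)*(g + 2)*(g^2 - 2*g - 15) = (g - 5)^2*(g + 2)*(g + 3)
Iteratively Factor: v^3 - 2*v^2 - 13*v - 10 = (v + 1)*(v^2 - 3*v - 10) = (v + 1)*(v + 2)*(v - 5)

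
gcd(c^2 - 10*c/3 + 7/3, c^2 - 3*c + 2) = c - 1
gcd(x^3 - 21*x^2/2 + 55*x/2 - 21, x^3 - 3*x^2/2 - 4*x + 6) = x^2 - 7*x/2 + 3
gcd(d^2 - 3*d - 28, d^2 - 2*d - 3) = 1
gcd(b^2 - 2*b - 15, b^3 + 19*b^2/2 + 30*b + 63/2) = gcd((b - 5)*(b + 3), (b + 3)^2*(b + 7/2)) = b + 3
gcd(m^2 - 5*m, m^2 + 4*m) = m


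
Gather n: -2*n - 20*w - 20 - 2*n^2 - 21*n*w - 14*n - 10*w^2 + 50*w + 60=-2*n^2 + n*(-21*w - 16) - 10*w^2 + 30*w + 40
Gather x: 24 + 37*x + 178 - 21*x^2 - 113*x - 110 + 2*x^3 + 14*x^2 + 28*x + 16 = 2*x^3 - 7*x^2 - 48*x + 108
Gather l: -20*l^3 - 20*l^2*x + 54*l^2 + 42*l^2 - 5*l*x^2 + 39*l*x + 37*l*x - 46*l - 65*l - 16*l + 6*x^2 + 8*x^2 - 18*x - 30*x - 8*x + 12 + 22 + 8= -20*l^3 + l^2*(96 - 20*x) + l*(-5*x^2 + 76*x - 127) + 14*x^2 - 56*x + 42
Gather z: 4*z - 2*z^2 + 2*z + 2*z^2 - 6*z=0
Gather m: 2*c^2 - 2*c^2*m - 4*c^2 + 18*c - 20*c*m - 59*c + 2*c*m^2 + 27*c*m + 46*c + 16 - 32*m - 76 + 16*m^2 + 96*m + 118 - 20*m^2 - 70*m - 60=-2*c^2 + 5*c + m^2*(2*c - 4) + m*(-2*c^2 + 7*c - 6) - 2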